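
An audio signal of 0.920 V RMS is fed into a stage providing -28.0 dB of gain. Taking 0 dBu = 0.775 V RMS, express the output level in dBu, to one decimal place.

-26.5 dBu

Input level: 20·log₁₀(0.920/0.775) = 1.49 dBu.
Output: 1.49 − 28.0 = -26.5 dBu.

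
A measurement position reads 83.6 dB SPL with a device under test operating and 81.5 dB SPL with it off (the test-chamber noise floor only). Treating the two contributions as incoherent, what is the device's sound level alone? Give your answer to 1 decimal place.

Remove the background by subtracting linear intensities:
L_src = 10·log₁₀(10^(83.6/10) − 10^(81.5/10)) = 10·log₁₀(87830000) = 79.4 dB SPL.

79.4 dB SPL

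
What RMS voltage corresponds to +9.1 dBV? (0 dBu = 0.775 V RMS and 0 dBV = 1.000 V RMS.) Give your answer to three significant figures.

2.85 V

V = 1.000 V × 10^(+9.1/20).
= 1.000 × 2.851 = 2.85 V.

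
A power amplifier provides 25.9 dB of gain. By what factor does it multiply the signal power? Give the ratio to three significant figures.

389

Power ratio = 10^(dB/10).
10^(25.9/10) = 10^(2.590) = 389.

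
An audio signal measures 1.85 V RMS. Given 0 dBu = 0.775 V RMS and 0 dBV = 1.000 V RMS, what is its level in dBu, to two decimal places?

dBu = 20·log₁₀(V / 0.775 V).
20·log₁₀(1.85/0.775) = +7.56 dBu.

+7.56 dBu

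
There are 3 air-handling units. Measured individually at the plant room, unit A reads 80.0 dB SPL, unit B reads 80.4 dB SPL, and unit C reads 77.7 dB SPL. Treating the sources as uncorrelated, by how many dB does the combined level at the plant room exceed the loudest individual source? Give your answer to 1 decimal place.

3.9 dB

Uncorrelated sources add in intensity (power), not in dB.
L_total = 10·log₁₀(10^(80.0/10) + 10^(80.4/10) + 10^(77.7/10)) = 84.29 dB SPL.
Excess over the loudest (80.4 dB): 84.29 − 80.4 = 3.9 dB.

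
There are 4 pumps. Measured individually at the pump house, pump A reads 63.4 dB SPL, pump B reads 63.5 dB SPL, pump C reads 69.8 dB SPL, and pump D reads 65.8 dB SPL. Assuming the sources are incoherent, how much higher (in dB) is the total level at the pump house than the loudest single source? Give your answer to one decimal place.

2.7 dB

Uncorrelated sources add in intensity (power), not in dB.
L_total = 10·log₁₀(10^(63.4/10) + 10^(63.5/10) + 10^(69.8/10) + 10^(65.8/10)) = 72.50 dB SPL.
Excess over the loudest (69.8 dB): 72.50 − 69.8 = 2.7 dB.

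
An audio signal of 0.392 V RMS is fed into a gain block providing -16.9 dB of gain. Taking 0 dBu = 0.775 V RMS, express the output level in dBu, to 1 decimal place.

-22.8 dBu

Input level: 20·log₁₀(0.392/0.775) = -5.92 dBu.
Output: -5.92 − 16.9 = -22.8 dBu.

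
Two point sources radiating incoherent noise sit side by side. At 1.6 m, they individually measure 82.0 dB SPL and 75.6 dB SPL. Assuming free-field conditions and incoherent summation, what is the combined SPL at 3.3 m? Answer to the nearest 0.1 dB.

76.6 dB SPL

Combined at 1.6 m: 10·log₁₀(10^(82.0/10)+10^(75.6/10)) = 82.90 dB SPL.
Then apply −20·log₁₀(3.3/1.6) = -6.29 dB → 76.6 dB SPL.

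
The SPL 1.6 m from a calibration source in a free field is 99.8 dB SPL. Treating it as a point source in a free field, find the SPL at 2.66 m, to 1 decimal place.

For a point source in a free field, ΔL = −20·log₁₀(d₂/d₁).
ΔL = −20·log₁₀(2.66/1.6) = -4.42 dB, so L₂ = 99.8 + (-4.42) = 95.4 dB SPL.

95.4 dB SPL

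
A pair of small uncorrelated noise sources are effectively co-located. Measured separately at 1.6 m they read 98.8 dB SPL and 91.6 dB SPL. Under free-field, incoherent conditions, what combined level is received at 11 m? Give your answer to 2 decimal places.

82.81 dB SPL

Combined at 1.6 m: 10·log₁₀(10^(98.8/10)+10^(91.6/10)) = 99.557 dB SPL.
Then apply −20·log₁₀(11/1.6) = -16.745 dB → 82.81 dB SPL.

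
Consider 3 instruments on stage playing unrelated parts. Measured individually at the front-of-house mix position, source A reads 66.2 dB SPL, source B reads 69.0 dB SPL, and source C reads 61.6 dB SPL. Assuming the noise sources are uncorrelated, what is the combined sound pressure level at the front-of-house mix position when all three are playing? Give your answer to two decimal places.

71.32 dB SPL

Add the sources as powers (linear), then convert back to dB:
L_total = 10·log₁₀(10^(66.2/10) + 10^(69.0/10) + 10^(61.6/10)) = 10·log₁₀(13560000) = 71.32 dB SPL.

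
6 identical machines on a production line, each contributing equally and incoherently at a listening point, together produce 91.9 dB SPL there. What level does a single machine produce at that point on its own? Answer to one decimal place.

84.1 dB SPL

6 equal incoherent sources add 10·log₁₀(6) = 7.78 dB over one source.
L_one = 91.9 − 7.78 = 84.1 dB SPL.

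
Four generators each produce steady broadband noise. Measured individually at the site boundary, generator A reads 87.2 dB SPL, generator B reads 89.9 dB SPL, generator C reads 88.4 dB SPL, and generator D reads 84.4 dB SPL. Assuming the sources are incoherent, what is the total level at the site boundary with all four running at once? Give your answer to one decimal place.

93.9 dB SPL

Add the sources as powers (linear), then convert back to dB:
L_total = 10·log₁₀(10^(87.2/10) + 10^(89.9/10) + 10^(88.4/10) + 10^(84.4/10)) = 10·log₁₀(2469000000) = 93.9 dB SPL.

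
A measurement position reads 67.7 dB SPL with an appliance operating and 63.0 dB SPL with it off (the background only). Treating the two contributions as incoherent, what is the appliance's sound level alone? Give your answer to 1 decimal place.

Background correction is a power subtraction:
L_src = 10·log₁₀(10^(67.7/10) − 10^(63.0/10)) = 10·log₁₀(3893000) = 65.9 dB SPL.

65.9 dB SPL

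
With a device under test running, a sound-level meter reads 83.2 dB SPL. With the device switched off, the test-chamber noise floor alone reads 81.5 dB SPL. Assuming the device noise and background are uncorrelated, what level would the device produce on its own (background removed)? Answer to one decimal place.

78.3 dB SPL

Remove the background by subtracting linear intensities:
L_src = 10·log₁₀(10^(83.2/10) − 10^(81.5/10)) = 10·log₁₀(67680000) = 78.3 dB SPL.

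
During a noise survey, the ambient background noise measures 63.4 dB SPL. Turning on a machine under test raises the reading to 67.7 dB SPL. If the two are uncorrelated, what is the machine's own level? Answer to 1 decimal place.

65.7 dB SPL

Subtract intensities: L_src = 10·log₁₀(10^(L_total/10) − 10^(L_bg/10)).
L_src = 10·log₁₀(10^(67.7/10) − 10^(63.4/10)) = 10·log₁₀(3701000) = 65.7 dB SPL.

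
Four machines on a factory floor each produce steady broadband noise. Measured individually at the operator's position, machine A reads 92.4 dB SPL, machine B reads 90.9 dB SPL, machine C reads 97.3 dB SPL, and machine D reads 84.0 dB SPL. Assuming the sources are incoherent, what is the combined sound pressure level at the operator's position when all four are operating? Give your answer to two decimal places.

99.34 dB SPL

Uncorrelated sources add in intensity (power), not in dB.
L_total = 10·log₁₀(10^(92.4/10) + 10^(90.9/10) + 10^(97.3/10) + 10^(84.0/10)) = 10·log₁₀(8590000000) = 99.34 dB SPL.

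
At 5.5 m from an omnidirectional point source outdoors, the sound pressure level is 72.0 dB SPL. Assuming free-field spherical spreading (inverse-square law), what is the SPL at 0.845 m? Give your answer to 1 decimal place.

88.3 dB SPL

For a point source in a free field, ΔL = −20·log₁₀(d₂/d₁).
ΔL = −20·log₁₀(0.845/5.5) = 16.27 dB, so L₂ = 72.0 + (16.27) = 88.3 dB SPL.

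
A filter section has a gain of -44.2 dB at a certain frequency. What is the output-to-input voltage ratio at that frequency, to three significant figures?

Voltage ratio = 10^(dB/20).
10^(-44.2/20) = 10^(-2.210) = 0.00617.

0.00617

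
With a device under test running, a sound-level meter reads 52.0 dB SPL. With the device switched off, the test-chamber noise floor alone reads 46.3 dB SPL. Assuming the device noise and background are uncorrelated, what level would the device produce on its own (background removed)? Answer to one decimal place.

Remove the background by subtracting linear intensities:
L_src = 10·log₁₀(10^(52.0/10) − 10^(46.3/10)) = 10·log₁₀(115800) = 50.6 dB SPL.

50.6 dB SPL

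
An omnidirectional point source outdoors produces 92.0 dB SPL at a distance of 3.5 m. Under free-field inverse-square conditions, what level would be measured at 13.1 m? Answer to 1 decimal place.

80.5 dB SPL

For a point source in a free field, ΔL = −20·log₁₀(d₂/d₁).
ΔL = −20·log₁₀(13.1/3.5) = -11.46 dB, so L₂ = 92.0 + (-11.46) = 80.5 dB SPL.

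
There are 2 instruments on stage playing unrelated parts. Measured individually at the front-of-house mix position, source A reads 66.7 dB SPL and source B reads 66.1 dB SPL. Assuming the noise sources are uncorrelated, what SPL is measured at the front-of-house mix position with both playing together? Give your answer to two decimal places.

69.42 dB SPL

Add the sources as powers (linear), then convert back to dB:
L_total = 10·log₁₀(10^(66.7/10) + 10^(66.1/10)) = 10·log₁₀(8751000) = 69.42 dB SPL.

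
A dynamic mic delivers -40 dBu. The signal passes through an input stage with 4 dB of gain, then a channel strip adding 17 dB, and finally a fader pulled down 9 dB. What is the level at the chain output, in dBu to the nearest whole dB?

In dB, series stages simply add:
-40 + 4 + 17 − 9 = -28 dBu.

-28 dBu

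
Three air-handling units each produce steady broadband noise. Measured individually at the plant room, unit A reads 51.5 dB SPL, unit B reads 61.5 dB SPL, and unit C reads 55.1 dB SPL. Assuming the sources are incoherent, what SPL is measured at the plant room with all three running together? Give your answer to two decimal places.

Incoherent sources sum as intensities:
L_total = 10·log₁₀(10^(51.5/10) + 10^(61.5/10) + 10^(55.1/10)) = 10·log₁₀(1877000) = 62.74 dB SPL.

62.74 dB SPL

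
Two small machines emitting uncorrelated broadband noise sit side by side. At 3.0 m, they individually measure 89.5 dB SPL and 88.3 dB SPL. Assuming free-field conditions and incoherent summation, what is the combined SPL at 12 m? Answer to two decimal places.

79.91 dB SPL

Combined at 3.0 m: 10·log₁₀(10^(89.5/10)+10^(88.3/10)) = 91.952 dB SPL.
Then apply −20·log₁₀(12/3.0) = -12.041 dB → 79.91 dB SPL.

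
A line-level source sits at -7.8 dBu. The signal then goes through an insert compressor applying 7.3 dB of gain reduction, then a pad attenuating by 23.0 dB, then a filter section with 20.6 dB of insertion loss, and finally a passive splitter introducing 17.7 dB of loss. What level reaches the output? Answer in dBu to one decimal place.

Cascaded gains and losses add directly in dB.
-7.8 − 7.3 − 23.0 − 20.6 − 17.7 = -76.4 dBu.

-76.4 dBu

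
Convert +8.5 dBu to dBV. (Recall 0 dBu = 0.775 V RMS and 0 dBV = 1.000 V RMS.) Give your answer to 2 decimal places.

+6.29 dBV

The offset between the scales is 20·log₁₀(0.775/1.000) = −2.214 dB.
So dBV = +8.5 − 2.214 = +6.29 dBV.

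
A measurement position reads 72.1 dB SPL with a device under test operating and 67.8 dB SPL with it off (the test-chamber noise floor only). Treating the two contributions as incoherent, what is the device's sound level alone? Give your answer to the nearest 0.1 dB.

70.1 dB SPL

Subtract intensities: L_src = 10·log₁₀(10^(L_total/10) − 10^(L_bg/10)).
L_src = 10·log₁₀(10^(72.1/10) − 10^(67.8/10)) = 10·log₁₀(10190000) = 70.1 dB SPL.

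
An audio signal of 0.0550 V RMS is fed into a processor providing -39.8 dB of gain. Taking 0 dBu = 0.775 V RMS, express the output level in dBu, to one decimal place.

-62.8 dBu

Input level: 20·log₁₀(0.0550/0.775) = -22.98 dBu.
Output: -22.98 − 39.8 = -62.8 dBu.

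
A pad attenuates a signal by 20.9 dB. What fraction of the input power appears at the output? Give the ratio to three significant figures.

Power ratio = 10^(dB/10).
10^(-20.9/10) = 10^(-2.090) = 0.00813.

0.00813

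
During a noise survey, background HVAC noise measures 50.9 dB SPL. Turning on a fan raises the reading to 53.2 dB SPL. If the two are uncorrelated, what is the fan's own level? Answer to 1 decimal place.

49.3 dB SPL

Subtract intensities: L_src = 10·log₁₀(10^(L_total/10) − 10^(L_bg/10)).
L_src = 10·log₁₀(10^(53.2/10) − 10^(50.9/10)) = 10·log₁₀(85900) = 49.3 dB SPL.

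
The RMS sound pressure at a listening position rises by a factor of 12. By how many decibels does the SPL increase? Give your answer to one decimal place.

21.6 dB

Sound pressure is an amplitude quantity: ΔL = 20·log₁₀(p₂/p₁).
20·log₁₀(12) = 21.6 dB.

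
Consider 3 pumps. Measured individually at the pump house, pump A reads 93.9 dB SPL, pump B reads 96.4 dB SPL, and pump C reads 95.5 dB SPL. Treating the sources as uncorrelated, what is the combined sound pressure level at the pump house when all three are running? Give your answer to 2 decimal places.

100.16 dB SPL

Incoherent sources sum as intensities:
L_total = 10·log₁₀(10^(93.9/10) + 10^(96.4/10) + 10^(95.5/10)) = 10·log₁₀(10368000000) = 100.16 dB SPL.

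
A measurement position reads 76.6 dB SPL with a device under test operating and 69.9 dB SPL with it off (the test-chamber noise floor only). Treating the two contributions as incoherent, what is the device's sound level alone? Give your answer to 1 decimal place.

75.6 dB SPL

Remove the background by subtracting linear intensities:
L_src = 10·log₁₀(10^(76.6/10) − 10^(69.9/10)) = 10·log₁₀(35940000) = 75.6 dB SPL.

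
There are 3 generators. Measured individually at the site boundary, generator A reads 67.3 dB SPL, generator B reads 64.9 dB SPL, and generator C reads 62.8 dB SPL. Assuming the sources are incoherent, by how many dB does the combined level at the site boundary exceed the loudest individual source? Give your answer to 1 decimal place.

Uncorrelated sources add in intensity (power), not in dB.
L_total = 10·log₁₀(10^(67.3/10) + 10^(64.9/10) + 10^(62.8/10)) = 70.16 dB SPL.
Excess over the loudest (67.3 dB): 70.16 − 67.3 = 2.9 dB.

2.9 dB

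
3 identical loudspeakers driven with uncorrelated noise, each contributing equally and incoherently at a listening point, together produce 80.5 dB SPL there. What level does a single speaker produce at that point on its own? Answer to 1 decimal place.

3 equal incoherent sources add 10·log₁₀(3) = 4.77 dB over one source.
L_one = 80.5 − 4.77 = 75.7 dB SPL.

75.7 dB SPL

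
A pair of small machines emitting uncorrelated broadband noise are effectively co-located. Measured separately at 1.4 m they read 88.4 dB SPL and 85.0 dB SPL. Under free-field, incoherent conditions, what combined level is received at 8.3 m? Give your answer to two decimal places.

74.58 dB SPL

Combined at 1.4 m: 10·log₁₀(10^(88.4/10)+10^(85.0/10)) = 90.035 dB SPL.
Then apply −20·log₁₀(8.3/1.4) = -15.459 dB → 74.58 dB SPL.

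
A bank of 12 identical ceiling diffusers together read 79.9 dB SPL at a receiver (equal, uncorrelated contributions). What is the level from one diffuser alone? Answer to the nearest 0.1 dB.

69.1 dB SPL

12 equal incoherent sources add 10·log₁₀(12) = 10.79 dB over one source.
L_one = 79.9 − 10.79 = 69.1 dB SPL.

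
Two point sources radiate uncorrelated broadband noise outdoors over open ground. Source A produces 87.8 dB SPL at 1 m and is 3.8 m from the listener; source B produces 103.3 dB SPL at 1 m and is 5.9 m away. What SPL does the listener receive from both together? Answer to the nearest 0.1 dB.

At the listener: L_A = 87.8 − 20·log₁₀(3.8) = 76.20 dB; L_B = 103.3 − 20·log₁₀(5.9) = 87.88 dB.
Combined: 10·log₁₀(10^(76.20/10)+10^(87.88/10)) = 88.2 dB SPL.

88.2 dB SPL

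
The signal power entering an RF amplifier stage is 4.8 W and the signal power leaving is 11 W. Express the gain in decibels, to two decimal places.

3.60 dB

Power is a power quantity, so gain = 10·log₁₀(P_out/P_in).
10·log₁₀(11/4.8) = 10·log₁₀(2.292) = 3.60 dB.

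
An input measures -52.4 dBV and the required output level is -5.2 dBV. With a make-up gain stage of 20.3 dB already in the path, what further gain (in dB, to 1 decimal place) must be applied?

The required make-up gain is the shortfall in the dB sum.
G = -5.2 − (-52.4) − 20.3 = 26.9 dB.

26.9 dB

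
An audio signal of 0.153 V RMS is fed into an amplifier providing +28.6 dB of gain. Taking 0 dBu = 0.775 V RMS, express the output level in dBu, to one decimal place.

+14.5 dBu

Input level: 20·log₁₀(0.153/0.775) = -14.09 dBu.
Output: -14.09 + 28.6 = +14.5 dBu.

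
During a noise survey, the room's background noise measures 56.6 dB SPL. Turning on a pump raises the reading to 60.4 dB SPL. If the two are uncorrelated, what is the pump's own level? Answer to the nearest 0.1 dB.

Background correction is a power subtraction:
L_src = 10·log₁₀(10^(60.4/10) − 10^(56.6/10)) = 10·log₁₀(639400) = 58.1 dB SPL.

58.1 dB SPL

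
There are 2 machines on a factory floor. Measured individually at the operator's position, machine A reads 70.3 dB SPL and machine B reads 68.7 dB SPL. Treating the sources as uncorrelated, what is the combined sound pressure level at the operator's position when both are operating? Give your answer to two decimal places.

Add the sources as powers (linear), then convert back to dB:
L_total = 10·log₁₀(10^(70.3/10) + 10^(68.7/10)) = 10·log₁₀(18130000) = 72.58 dB SPL.

72.58 dB SPL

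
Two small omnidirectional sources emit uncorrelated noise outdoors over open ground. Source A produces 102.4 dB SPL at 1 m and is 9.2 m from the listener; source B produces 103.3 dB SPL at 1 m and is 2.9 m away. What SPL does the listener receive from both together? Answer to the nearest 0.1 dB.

94.4 dB SPL

At the listener: L_A = 102.4 − 20·log₁₀(9.2) = 83.12 dB; L_B = 103.3 − 20·log₁₀(2.9) = 94.05 dB.
Combined: 10·log₁₀(10^(83.12/10)+10^(94.05/10)) = 94.4 dB SPL.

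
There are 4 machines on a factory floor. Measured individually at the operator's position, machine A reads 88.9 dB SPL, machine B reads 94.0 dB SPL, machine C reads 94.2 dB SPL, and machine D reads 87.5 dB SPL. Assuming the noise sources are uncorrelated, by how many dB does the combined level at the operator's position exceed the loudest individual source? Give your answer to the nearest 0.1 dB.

3.9 dB

Uncorrelated sources add in intensity (power), not in dB.
L_total = 10·log₁₀(10^(88.9/10) + 10^(94.0/10) + 10^(94.2/10) + 10^(87.5/10)) = 98.12 dB SPL.
Excess over the loudest (94.2 dB): 98.12 − 94.2 = 3.9 dB.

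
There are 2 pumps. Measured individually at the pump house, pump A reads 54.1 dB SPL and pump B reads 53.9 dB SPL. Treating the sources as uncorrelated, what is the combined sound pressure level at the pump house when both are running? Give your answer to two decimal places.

57.01 dB SPL

Incoherent sources sum as intensities:
L_total = 10·log₁₀(10^(54.1/10) + 10^(53.9/10)) = 10·log₁₀(502500) = 57.01 dB SPL.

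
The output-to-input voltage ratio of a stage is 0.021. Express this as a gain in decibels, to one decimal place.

-33.6 dB

For a voltage ratio, dB = 20·log₁₀(V₂/V₁).
20·log₁₀(0.021) = -33.6 dB.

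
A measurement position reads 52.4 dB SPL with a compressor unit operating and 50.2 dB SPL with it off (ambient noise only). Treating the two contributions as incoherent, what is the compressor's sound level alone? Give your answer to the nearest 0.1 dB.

48.4 dB SPL

Background correction is a power subtraction:
L_src = 10·log₁₀(10^(52.4/10) − 10^(50.2/10)) = 10·log₁₀(69070) = 48.4 dB SPL.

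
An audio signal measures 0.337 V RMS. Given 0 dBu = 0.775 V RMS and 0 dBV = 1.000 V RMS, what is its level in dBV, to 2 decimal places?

dBV = 20·log₁₀(V / 1.000 V).
20·log₁₀(0.337/1.000) = -9.45 dBV.

-9.45 dBV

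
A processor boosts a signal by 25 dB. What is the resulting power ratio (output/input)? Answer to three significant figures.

Power ratio = 10^(dB/10).
10^(25/10) = 10^(2.500) = 316.

316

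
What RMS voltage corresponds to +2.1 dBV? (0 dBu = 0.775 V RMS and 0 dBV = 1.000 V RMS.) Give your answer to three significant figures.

1.27 V

V = 1.000 V × 10^(+2.1/20).
= 1.000 × 1.274 = 1.27 V.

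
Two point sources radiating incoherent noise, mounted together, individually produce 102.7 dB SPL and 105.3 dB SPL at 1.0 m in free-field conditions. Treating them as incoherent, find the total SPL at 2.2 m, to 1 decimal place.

Combined at 1.0 m: 10·log₁₀(10^(102.7/10)+10^(105.3/10)) = 107.20 dB SPL.
Then apply −20·log₁₀(2.2/1.0) = -6.85 dB → 100.4 dB SPL.

100.4 dB SPL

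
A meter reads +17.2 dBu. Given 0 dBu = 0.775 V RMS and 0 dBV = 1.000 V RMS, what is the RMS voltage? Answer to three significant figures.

5.61 V

V = 0.775 V × 10^(+17.2/20).
= 0.775 × 7.244 = 5.61 V.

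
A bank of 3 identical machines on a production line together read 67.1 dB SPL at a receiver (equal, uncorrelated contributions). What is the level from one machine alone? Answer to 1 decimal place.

3 equal incoherent sources add 10·log₁₀(3) = 4.77 dB over one source.
L_one = 67.1 − 4.77 = 62.3 dB SPL.

62.3 dB SPL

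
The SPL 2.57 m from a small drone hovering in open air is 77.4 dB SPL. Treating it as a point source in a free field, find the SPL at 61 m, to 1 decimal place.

Inverse-square spreading gives ΔL = −20·log₁₀(d₂/d₁).
ΔL = −20·log₁₀(61/2.57) = -27.51 dB, so L₂ = 77.4 + (-27.51) = 49.9 dB SPL.

49.9 dB SPL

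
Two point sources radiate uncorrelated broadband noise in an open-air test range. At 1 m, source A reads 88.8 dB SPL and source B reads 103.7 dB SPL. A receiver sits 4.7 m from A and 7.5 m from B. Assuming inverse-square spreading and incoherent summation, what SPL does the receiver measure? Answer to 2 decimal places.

At the listener: L_A = 88.8 − 20·log₁₀(4.7) = 75.358 dB; L_B = 103.7 − 20·log₁₀(7.5) = 86.199 dB.
Combined: 10·log₁₀(10^(75.358/10)+10^(86.199/10)) = 86.54 dB SPL.

86.54 dB SPL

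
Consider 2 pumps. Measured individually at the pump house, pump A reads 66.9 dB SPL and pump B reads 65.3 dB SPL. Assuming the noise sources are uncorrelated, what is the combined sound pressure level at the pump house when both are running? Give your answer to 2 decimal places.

Add the sources as powers (linear), then convert back to dB:
L_total = 10·log₁₀(10^(66.9/10) + 10^(65.3/10)) = 10·log₁₀(8286000) = 69.18 dB SPL.

69.18 dB SPL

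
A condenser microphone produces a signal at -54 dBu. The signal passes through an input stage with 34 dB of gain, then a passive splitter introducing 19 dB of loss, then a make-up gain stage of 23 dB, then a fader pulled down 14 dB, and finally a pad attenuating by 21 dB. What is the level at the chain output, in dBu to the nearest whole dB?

-51 dBu

Gain stages sum in dB:
-54 + 34 − 19 + 23 − 14 − 21 = -51 dBu.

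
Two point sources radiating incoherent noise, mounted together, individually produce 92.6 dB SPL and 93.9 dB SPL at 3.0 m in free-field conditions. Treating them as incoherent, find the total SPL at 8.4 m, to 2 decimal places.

87.37 dB SPL

Combined at 3.0 m: 10·log₁₀(10^(92.6/10)+10^(93.9/10)) = 96.309 dB SPL.
Then apply −20·log₁₀(8.4/3.0) = -8.943 dB → 87.37 dB SPL.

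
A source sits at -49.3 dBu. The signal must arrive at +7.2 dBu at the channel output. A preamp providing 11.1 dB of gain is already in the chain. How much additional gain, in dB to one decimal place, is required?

45.4 dB

The required make-up gain is the shortfall in the dB sum.
G = +7.2 − (-49.3) − 11.1 = 45.4 dB.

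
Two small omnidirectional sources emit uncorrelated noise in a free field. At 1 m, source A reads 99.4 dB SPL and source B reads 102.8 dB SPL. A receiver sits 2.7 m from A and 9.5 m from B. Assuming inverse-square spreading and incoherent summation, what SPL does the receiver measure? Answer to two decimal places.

At the listener: L_A = 99.4 − 20·log₁₀(2.7) = 90.773 dB; L_B = 102.8 − 20·log₁₀(9.5) = 83.246 dB.
Combined: 10·log₁₀(10^(90.773/10)+10^(83.246/10)) = 91.48 dB SPL.

91.48 dB SPL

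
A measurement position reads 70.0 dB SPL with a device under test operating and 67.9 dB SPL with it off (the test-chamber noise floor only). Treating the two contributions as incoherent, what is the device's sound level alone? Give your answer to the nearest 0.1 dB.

Remove the background by subtracting linear intensities:
L_src = 10·log₁₀(10^(70.0/10) − 10^(67.9/10)) = 10·log₁₀(3834000) = 65.8 dB SPL.

65.8 dB SPL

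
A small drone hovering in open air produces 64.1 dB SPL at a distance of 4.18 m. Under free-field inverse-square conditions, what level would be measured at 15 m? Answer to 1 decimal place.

Inverse-square spreading gives ΔL = −20·log₁₀(d₂/d₁).
ΔL = −20·log₁₀(15/4.18) = -11.10 dB, so L₂ = 64.1 + (-11.10) = 53.0 dB SPL.

53.0 dB SPL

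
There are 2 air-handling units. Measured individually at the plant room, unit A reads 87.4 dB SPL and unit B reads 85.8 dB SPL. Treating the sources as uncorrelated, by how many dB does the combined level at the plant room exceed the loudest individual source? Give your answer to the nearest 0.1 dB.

Uncorrelated sources add in intensity (power), not in dB.
L_total = 10·log₁₀(10^(87.4/10) + 10^(85.8/10)) = 89.68 dB SPL.
Excess over the loudest (87.4 dB): 89.68 − 87.4 = 2.3 dB.

2.3 dB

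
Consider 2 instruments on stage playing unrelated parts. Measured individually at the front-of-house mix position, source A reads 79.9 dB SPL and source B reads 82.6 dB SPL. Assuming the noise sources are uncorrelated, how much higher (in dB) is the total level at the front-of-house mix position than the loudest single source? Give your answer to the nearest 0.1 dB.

1.9 dB

Uncorrelated sources add in intensity (power), not in dB.
L_total = 10·log₁₀(10^(79.9/10) + 10^(82.6/10)) = 84.47 dB SPL.
Excess over the loudest (82.6 dB): 84.47 − 82.6 = 1.9 dB.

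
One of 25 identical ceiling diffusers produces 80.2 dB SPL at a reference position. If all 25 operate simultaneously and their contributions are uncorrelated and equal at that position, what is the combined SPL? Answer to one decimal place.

25 equal incoherent sources raise the level by 10·log₁₀(25) = 13.98 dB.
L_total = 80.2 + 13.98 = 94.2 dB SPL.

94.2 dB SPL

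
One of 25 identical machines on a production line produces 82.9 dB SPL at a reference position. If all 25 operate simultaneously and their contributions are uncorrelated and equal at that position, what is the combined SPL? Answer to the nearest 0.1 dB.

96.9 dB SPL

25 equal incoherent sources raise the level by 10·log₁₀(25) = 13.98 dB.
L_total = 82.9 + 13.98 = 96.9 dB SPL.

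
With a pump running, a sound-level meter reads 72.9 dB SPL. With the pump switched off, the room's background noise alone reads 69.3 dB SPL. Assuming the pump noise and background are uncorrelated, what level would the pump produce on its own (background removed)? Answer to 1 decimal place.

70.4 dB SPL

Remove the background by subtracting linear intensities:
L_src = 10·log₁₀(10^(72.9/10) − 10^(69.3/10)) = 10·log₁₀(10990000) = 70.4 dB SPL.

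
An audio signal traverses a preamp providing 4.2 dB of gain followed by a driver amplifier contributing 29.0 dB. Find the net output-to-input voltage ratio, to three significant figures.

45.7

Net gain = 4.2 + 29.0 = 33.2 dB.
Voltage ratio = 10^(33.2/20) = 45.7.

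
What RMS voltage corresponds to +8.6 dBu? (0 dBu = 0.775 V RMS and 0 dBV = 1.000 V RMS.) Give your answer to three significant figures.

2.09 V

V = 0.775 V × 10^(+8.6/20).
= 0.775 × 2.692 = 2.09 V.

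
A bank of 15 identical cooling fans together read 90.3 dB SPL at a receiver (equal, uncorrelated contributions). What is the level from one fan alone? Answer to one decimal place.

78.5 dB SPL

15 equal incoherent sources add 10·log₁₀(15) = 11.76 dB over one source.
L_one = 90.3 − 11.76 = 78.5 dB SPL.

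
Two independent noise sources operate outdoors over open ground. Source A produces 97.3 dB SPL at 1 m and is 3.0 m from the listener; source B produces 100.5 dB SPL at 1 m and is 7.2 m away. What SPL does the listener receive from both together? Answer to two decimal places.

89.10 dB SPL

At the listener: L_A = 97.3 − 20·log₁₀(3.0) = 87.758 dB; L_B = 100.5 − 20·log₁₀(7.2) = 83.353 dB.
Combined: 10·log₁₀(10^(87.758/10)+10^(83.353/10)) = 89.10 dB SPL.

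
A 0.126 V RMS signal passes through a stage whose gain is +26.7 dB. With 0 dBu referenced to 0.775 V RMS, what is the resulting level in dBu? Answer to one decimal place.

Input level: 20·log₁₀(0.126/0.775) = -15.78 dBu.
Output: -15.78 + 26.7 = +10.9 dBu.

+10.9 dBu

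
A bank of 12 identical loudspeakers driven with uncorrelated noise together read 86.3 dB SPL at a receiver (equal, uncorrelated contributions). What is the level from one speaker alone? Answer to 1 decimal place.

12 equal incoherent sources add 10·log₁₀(12) = 10.79 dB over one source.
L_one = 86.3 − 10.79 = 75.5 dB SPL.

75.5 dB SPL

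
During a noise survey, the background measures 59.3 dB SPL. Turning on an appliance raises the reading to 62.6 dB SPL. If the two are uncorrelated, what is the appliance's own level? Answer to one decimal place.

Background correction is a power subtraction:
L_src = 10·log₁₀(10^(62.6/10) − 10^(59.3/10)) = 10·log₁₀(968600) = 59.9 dB SPL.

59.9 dB SPL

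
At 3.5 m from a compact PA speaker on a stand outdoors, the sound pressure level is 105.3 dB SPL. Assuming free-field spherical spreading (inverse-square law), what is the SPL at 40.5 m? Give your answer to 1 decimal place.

Inverse-square spreading gives ΔL = −20·log₁₀(d₂/d₁).
ΔL = −20·log₁₀(40.5/3.5) = -21.27 dB, so L₂ = 105.3 + (-21.27) = 84.0 dB SPL.

84.0 dB SPL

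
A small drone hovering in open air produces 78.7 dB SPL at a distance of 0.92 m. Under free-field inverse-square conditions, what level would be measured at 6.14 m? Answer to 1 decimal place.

62.2 dB SPL

Free-field point source: level drops by 20·log₁₀ of the distance ratio.
ΔL = −20·log₁₀(6.14/0.92) = -16.49 dB, so L₂ = 78.7 + (-16.49) = 62.2 dB SPL.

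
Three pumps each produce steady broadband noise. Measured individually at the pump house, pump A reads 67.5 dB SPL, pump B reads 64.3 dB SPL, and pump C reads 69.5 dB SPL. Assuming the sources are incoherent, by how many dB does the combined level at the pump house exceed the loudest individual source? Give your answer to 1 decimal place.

Uncorrelated sources add in intensity (power), not in dB.
L_total = 10·log₁₀(10^(67.5/10) + 10^(64.3/10) + 10^(69.5/10)) = 72.36 dB SPL.
Excess over the loudest (69.5 dB): 72.36 − 69.5 = 2.9 dB.

2.9 dB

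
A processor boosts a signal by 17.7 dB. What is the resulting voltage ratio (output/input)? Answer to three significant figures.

Voltage ratio = 10^(dB/20).
10^(17.7/20) = 10^(0.8850) = 7.67.

7.67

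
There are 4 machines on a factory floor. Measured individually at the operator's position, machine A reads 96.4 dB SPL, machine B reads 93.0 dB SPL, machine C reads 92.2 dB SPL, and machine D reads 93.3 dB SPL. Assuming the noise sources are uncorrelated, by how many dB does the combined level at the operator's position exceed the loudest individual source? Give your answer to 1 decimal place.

Incoherent sources sum as intensities:
L_total = 10·log₁₀(10^(96.4/10) + 10^(93.0/10) + 10^(92.2/10) + 10^(93.3/10)) = 100.07 dB SPL.
Excess over the loudest (96.4 dB): 100.07 − 96.4 = 3.7 dB.

3.7 dB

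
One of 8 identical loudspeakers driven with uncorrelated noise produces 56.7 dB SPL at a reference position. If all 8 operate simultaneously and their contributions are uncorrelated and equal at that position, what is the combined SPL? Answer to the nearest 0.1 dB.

65.7 dB SPL

8 equal incoherent sources raise the level by 10·log₁₀(8) = 9.03 dB.
L_total = 56.7 + 9.03 = 65.7 dB SPL.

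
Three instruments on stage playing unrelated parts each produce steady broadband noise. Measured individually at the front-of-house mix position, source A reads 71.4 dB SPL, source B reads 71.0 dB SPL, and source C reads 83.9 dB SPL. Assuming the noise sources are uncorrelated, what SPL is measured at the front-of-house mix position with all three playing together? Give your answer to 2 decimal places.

84.34 dB SPL

Incoherent sources sum as intensities:
L_total = 10·log₁₀(10^(71.4/10) + 10^(71.0/10) + 10^(83.9/10)) = 10·log₁₀(271900000) = 84.34 dB SPL.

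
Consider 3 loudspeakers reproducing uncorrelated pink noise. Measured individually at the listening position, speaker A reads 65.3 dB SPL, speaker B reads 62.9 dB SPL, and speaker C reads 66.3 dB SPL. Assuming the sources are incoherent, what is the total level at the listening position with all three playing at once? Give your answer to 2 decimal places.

Uncorrelated sources add in intensity (power), not in dB.
L_total = 10·log₁₀(10^(65.3/10) + 10^(62.9/10) + 10^(66.3/10)) = 10·log₁₀(9604000) = 69.82 dB SPL.

69.82 dB SPL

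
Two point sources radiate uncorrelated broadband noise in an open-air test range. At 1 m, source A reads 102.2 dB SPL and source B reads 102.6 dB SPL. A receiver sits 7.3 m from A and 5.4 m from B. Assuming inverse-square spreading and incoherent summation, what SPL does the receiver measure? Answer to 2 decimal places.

At the listener: L_A = 102.2 − 20·log₁₀(7.3) = 84.934 dB; L_B = 102.6 − 20·log₁₀(5.4) = 87.952 dB.
Combined: 10·log₁₀(10^(84.934/10)+10^(87.952/10)) = 89.71 dB SPL.

89.71 dB SPL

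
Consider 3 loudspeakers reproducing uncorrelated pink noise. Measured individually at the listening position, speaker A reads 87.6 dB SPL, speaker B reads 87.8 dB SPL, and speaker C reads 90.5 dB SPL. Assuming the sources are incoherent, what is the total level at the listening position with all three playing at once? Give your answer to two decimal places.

93.62 dB SPL

Uncorrelated sources add in intensity (power), not in dB.
L_total = 10·log₁₀(10^(87.6/10) + 10^(87.8/10) + 10^(90.5/10)) = 10·log₁₀(2300000000) = 93.62 dB SPL.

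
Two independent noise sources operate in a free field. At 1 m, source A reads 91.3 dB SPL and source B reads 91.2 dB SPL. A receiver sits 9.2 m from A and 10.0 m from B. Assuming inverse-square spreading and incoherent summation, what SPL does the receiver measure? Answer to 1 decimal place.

74.6 dB SPL

At the listener: L_A = 91.3 − 20·log₁₀(9.2) = 72.02 dB; L_B = 91.2 − 20·log₁₀(10.0) = 71.20 dB.
Combined: 10·log₁₀(10^(72.02/10)+10^(71.20/10)) = 74.6 dB SPL.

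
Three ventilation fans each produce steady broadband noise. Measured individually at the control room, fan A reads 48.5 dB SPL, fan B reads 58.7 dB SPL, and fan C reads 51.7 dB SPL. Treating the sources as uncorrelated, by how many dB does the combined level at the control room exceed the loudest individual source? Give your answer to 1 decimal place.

1.1 dB

Add the sources as powers (linear), then convert back to dB:
L_total = 10·log₁₀(10^(48.5/10) + 10^(58.7/10) + 10^(51.7/10)) = 59.82 dB SPL.
Excess over the loudest (58.7 dB): 59.82 − 58.7 = 1.1 dB.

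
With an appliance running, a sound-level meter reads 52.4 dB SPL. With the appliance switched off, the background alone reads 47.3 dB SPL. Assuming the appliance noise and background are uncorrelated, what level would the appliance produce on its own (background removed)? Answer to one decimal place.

50.8 dB SPL

Remove the background by subtracting linear intensities:
L_src = 10·log₁₀(10^(52.4/10) − 10^(47.3/10)) = 10·log₁₀(120100) = 50.8 dB SPL.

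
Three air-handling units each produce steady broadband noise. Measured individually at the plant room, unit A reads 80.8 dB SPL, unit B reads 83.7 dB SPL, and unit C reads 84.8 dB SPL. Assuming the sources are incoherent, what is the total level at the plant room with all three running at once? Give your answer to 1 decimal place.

Add the sources as powers (linear), then convert back to dB:
L_total = 10·log₁₀(10^(80.8/10) + 10^(83.7/10) + 10^(84.8/10)) = 10·log₁₀(656600000) = 88.2 dB SPL.

88.2 dB SPL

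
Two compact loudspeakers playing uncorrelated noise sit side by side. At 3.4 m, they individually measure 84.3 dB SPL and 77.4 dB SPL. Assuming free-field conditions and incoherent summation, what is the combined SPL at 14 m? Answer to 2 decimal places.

72.81 dB SPL

Combined at 3.4 m: 10·log₁₀(10^(84.3/10)+10^(77.4/10)) = 85.107 dB SPL.
Then apply −20·log₁₀(14/3.4) = -12.293 dB → 72.81 dB SPL.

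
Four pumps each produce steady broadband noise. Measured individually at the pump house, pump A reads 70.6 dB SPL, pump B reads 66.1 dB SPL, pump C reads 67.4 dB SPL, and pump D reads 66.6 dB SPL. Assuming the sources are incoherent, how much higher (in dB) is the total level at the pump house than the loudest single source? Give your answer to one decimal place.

3.5 dB

Incoherent sources sum as intensities:
L_total = 10·log₁₀(10^(70.6/10) + 10^(66.1/10) + 10^(67.4/10) + 10^(66.6/10)) = 74.09 dB SPL.
Excess over the loudest (70.6 dB): 74.09 − 70.6 = 3.5 dB.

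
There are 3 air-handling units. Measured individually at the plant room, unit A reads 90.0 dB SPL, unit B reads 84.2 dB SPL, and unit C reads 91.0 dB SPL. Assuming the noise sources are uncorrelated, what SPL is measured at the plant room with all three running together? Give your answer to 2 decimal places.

Add the sources as powers (linear), then convert back to dB:
L_total = 10·log₁₀(10^(90.0/10) + 10^(84.2/10) + 10^(91.0/10)) = 10·log₁₀(2522000000) = 94.02 dB SPL.

94.02 dB SPL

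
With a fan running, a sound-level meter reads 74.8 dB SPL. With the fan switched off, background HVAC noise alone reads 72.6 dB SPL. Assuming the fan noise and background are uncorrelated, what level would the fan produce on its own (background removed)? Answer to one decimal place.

70.8 dB SPL

Remove the background by subtracting linear intensities:
L_src = 10·log₁₀(10^(74.8/10) − 10^(72.6/10)) = 10·log₁₀(12000000) = 70.8 dB SPL.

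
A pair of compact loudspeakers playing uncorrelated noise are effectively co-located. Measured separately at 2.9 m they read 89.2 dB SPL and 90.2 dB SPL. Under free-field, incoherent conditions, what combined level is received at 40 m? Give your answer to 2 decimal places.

69.95 dB SPL

Combined at 2.9 m: 10·log₁₀(10^(89.2/10)+10^(90.2/10)) = 92.739 dB SPL.
Then apply −20·log₁₀(40/2.9) = -22.793 dB → 69.95 dB SPL.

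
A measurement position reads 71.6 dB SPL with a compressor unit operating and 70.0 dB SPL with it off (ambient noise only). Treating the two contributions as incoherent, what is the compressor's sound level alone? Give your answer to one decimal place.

66.5 dB SPL

Remove the background by subtracting linear intensities:
L_src = 10·log₁₀(10^(71.6/10) − 10^(70.0/10)) = 10·log₁₀(4454000) = 66.5 dB SPL.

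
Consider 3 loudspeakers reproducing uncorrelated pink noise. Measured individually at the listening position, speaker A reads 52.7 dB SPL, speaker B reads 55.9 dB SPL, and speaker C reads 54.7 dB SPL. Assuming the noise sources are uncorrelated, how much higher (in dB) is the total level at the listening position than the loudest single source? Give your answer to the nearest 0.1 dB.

Incoherent sources sum as intensities:
L_total = 10·log₁₀(10^(52.7/10) + 10^(55.9/10) + 10^(54.7/10)) = 59.40 dB SPL.
Excess over the loudest (55.9 dB): 59.40 − 55.9 = 3.5 dB.

3.5 dB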